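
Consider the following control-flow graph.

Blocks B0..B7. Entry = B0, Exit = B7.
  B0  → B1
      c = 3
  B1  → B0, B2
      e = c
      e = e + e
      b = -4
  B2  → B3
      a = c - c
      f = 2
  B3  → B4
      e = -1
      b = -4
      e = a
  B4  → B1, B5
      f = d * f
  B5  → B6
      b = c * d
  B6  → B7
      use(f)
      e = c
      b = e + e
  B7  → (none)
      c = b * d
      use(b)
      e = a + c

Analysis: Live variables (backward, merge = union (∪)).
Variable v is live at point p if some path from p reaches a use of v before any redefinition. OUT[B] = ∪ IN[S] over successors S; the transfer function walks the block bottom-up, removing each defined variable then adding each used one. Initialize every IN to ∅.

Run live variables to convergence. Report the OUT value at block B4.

Fixpoint table:
  B0:   IN={d}   OUT={c, d}
  B1:   IN={c, d}   OUT={c, d}
  B2:   IN={c, d}   OUT={a, c, d, f}
  B3:   IN={a, c, d, f}   OUT={a, c, d, f}
  B4:   IN={a, c, d, f}   OUT={a, c, d, f}
  B5:   IN={a, c, d, f}   OUT={a, c, d, f}
  B6:   IN={a, c, d, f}   OUT={a, b, d}
  B7:   IN={a, b, d}   OUT={}

Merge at B4: OUT[B4] = IN[B1] ⊔ IN[B5] = {a, c, d, f}

Answer: {a, c, d, f}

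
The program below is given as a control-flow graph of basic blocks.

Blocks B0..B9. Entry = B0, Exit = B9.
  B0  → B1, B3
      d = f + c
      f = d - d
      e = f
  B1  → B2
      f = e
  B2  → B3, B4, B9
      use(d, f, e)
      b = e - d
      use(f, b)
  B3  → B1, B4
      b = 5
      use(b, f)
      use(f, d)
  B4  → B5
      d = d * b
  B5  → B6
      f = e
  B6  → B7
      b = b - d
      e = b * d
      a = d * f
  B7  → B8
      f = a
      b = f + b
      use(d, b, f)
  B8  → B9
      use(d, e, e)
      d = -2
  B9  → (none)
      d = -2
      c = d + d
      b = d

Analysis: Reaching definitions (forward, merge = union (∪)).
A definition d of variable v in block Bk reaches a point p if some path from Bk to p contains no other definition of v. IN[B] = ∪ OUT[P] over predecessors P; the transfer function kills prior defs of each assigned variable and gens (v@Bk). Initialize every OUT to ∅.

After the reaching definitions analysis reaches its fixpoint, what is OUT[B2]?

Per-block solution:
  B0:  IN={}  OUT={d@B0, e@B0, f@B0}
  B1:  IN={b@B3, d@B0, e@B0, f@B0, f@B1}  OUT={b@B3, d@B0, e@B0, f@B1}
  B2:  IN={b@B3, d@B0, e@B0, f@B1}  OUT={b@B2, d@B0, e@B0, f@B1}
  B3:  IN={b@B2, d@B0, e@B0, f@B0, f@B1}  OUT={b@B3, d@B0, e@B0, f@B0, f@B1}
  B4:  IN={b@B2, b@B3, d@B0, e@B0, f@B0, f@B1}  OUT={b@B2, b@B3, d@B4, e@B0, f@B0, f@B1}
  B5:  IN={b@B2, b@B3, d@B4, e@B0, f@B0, f@B1}  OUT={b@B2, b@B3, d@B4, e@B0, f@B5}
  B6:  IN={b@B2, b@B3, d@B4, e@B0, f@B5}  OUT={a@B6, b@B6, d@B4, e@B6, f@B5}
  B7:  IN={a@B6, b@B6, d@B4, e@B6, f@B5}  OUT={a@B6, b@B7, d@B4, e@B6, f@B7}
  B8:  IN={a@B6, b@B7, d@B4, e@B6, f@B7}  OUT={a@B6, b@B7, d@B8, e@B6, f@B7}
  B9:  IN={a@B6, b@B2, b@B7, d@B0, d@B8, e@B0, e@B6, f@B1, f@B7}  OUT={a@B6, b@B9, c@B9, d@B9, e@B0, e@B6, f@B1, f@B7}

Merge at B2: IN[B2] = OUT[B1] = {b@B3, d@B0, e@B0, f@B1}
Applying B2's transfer function to that IN value gives OUT[B2] (row B2 above).

Answer: {b@B2, d@B0, e@B0, f@B1}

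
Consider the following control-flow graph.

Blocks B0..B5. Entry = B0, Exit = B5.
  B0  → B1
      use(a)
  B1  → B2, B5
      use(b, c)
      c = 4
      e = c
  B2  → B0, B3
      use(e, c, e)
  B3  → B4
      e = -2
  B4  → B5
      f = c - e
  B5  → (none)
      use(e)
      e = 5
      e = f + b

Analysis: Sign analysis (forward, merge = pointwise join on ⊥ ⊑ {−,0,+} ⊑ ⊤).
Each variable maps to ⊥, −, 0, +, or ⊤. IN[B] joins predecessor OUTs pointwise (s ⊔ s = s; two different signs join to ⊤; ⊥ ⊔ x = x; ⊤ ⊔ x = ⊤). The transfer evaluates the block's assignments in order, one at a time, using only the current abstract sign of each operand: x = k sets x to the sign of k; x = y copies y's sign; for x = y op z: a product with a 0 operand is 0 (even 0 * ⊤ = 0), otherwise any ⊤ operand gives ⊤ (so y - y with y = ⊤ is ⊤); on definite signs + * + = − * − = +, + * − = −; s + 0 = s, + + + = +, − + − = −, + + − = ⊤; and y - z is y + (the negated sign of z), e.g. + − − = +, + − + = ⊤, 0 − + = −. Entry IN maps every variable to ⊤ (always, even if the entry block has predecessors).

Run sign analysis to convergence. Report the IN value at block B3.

Answer: {a: ⊤, b: ⊤, c: +, d: ⊤, e: +, f: ⊤}

Working:
Per-block solution:
  B0:  IN=(all ⊤)  OUT=(all ⊤)
  B1:  IN=(all ⊤)  OUT={c:+, e:+; rest ⊤}
  B2:  IN={c:+, e:+; rest ⊤}  OUT={c:+, e:+; rest ⊤}
  B3:  IN={c:+, e:+; rest ⊤}  OUT={c:+, e:-; rest ⊤}
  B4:  IN={c:+, e:-; rest ⊤}  OUT={c:+, e:-, f:+; rest ⊤}
  B5:  IN={c:+; rest ⊤}  OUT={c:+; rest ⊤}

Merge at B3: IN[B3] = OUT[B2] = {a: ⊤, b: ⊤, c: +, d: ⊤, e: +, f: ⊤}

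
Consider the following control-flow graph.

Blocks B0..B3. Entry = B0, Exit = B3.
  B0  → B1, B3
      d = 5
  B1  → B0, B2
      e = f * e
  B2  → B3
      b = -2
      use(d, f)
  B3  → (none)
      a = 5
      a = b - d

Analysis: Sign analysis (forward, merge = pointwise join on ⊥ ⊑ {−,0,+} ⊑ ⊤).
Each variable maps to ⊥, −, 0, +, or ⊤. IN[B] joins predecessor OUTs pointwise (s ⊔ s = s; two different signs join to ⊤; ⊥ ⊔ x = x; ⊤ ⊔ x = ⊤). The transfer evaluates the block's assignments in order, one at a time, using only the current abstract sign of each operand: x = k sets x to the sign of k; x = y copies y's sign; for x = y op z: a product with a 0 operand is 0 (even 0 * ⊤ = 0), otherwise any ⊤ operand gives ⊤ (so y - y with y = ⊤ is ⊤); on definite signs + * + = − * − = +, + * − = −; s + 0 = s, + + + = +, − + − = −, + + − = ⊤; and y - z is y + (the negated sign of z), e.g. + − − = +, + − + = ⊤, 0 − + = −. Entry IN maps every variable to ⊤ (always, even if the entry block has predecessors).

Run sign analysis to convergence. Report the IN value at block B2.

Fixpoint table:
  B0:   IN=(all ⊤)   OUT={d:+; rest ⊤}
  B1:   IN={d:+; rest ⊤}   OUT={d:+; rest ⊤}
  B2:   IN={d:+; rest ⊤}   OUT={b:-, d:+; rest ⊤}
  B3:   IN={d:+; rest ⊤}   OUT={d:+; rest ⊤}

Merge at B2: IN[B2] = OUT[B1] = {a: ⊤, b: ⊤, c: ⊤, d: +, e: ⊤, f: ⊤}

Answer: {a: ⊤, b: ⊤, c: ⊤, d: +, e: ⊤, f: ⊤}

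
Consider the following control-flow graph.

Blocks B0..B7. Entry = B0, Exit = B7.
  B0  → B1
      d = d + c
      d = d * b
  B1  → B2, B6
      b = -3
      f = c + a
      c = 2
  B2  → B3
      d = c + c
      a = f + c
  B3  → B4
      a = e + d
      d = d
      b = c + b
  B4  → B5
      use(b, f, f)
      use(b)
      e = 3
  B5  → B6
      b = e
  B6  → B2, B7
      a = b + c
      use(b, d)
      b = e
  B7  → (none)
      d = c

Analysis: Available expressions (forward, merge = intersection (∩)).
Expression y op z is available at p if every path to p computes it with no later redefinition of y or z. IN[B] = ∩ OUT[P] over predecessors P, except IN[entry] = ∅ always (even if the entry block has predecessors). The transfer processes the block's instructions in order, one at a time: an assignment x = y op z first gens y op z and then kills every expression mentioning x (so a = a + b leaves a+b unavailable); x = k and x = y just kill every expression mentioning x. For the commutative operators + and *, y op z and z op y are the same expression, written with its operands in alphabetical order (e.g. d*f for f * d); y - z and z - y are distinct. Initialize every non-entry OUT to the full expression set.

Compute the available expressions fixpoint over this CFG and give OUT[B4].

Converged values:
  B0:   IN={}   OUT={}
  B1:   IN={}   OUT={}
  B2:   IN={}   OUT={c+c, c+f}
  B3:   IN={c+c, c+f}   OUT={c+c, c+f}
  B4:   IN={c+c, c+f}   OUT={c+c, c+f}
  B5:   IN={c+c, c+f}   OUT={c+c, c+f}
  B6:   IN={}   OUT={}
  B7:   IN={}   OUT={}

Merge at B4: IN[B4] = OUT[B3] = {c+c, c+f}
Applying B4's transfer function to that IN value gives OUT[B4] (row B4 above).

Answer: {c+c, c+f}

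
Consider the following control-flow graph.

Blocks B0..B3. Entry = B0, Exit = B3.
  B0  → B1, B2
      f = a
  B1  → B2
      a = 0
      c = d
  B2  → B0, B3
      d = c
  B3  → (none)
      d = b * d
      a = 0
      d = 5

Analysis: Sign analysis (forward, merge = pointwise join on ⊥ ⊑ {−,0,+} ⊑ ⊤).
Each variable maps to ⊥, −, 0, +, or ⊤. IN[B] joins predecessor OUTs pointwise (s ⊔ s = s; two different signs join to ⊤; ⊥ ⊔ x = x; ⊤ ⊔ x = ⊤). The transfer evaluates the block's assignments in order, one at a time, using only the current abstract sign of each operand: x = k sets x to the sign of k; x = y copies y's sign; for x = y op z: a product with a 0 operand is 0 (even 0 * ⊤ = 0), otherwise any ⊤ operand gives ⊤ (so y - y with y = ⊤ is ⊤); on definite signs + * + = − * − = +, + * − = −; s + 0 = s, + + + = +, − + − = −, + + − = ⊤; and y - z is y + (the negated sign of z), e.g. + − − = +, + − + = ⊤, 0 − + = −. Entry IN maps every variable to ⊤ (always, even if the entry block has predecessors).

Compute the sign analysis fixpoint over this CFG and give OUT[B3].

Converged values:
  B0:   IN=(all ⊤)   OUT=(all ⊤)
  B1:   IN=(all ⊤)   OUT={a:0; rest ⊤}
  B2:   IN=(all ⊤)   OUT=(all ⊤)
  B3:   IN=(all ⊤)   OUT={a:0, d:+; rest ⊤}

Merge at B3: IN[B3] = OUT[B2] = {a: ⊤, b: ⊤, c: ⊤, d: ⊤, e: ⊤, f: ⊤}
Applying B3's transfer function to that IN value gives OUT[B3] (row B3 above).

Answer: {a: 0, b: ⊤, c: ⊤, d: +, e: ⊤, f: ⊤}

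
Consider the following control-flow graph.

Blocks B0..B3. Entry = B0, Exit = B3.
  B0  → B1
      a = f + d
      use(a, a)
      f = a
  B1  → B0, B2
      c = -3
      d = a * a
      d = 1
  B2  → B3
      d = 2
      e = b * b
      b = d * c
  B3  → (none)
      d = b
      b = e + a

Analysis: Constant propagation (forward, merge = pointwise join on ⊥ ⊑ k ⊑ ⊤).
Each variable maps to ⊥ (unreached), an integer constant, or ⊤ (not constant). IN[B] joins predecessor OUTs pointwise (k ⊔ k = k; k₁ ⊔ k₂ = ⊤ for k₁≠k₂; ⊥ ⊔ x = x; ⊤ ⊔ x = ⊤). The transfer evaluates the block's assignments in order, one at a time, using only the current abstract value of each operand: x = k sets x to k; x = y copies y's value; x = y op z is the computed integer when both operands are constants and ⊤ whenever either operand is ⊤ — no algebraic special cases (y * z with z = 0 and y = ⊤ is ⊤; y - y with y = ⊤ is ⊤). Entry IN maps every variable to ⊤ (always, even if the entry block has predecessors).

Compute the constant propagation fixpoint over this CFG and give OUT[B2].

Fixpoint table:
  B0:   IN=(all ⊤)   OUT=(all ⊤)
  B1:   IN=(all ⊤)   OUT={c:-3, d:1; rest ⊤}
  B2:   IN={c:-3, d:1; rest ⊤}   OUT={b:-6, c:-3, d:2; rest ⊤}
  B3:   IN={b:-6, c:-3, d:2; rest ⊤}   OUT={c:-3, d:-6; rest ⊤}

Merge at B2: IN[B2] = OUT[B1] = {a: ⊤, b: ⊤, c: -3, d: 1, e: ⊤, f: ⊤}
Applying B2's transfer function to that IN value gives OUT[B2] (row B2 above).

Answer: {a: ⊤, b: -6, c: -3, d: 2, e: ⊤, f: ⊤}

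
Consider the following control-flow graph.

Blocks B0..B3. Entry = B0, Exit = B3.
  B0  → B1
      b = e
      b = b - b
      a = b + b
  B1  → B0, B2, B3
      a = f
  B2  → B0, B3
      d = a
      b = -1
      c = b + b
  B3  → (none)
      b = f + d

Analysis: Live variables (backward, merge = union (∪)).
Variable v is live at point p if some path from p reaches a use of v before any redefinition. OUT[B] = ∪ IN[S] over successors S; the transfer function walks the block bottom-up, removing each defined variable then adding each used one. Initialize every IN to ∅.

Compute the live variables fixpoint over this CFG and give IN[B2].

Fixpoint table:
  B0:  IN={d, e, f}  OUT={d, e, f}
  B1:  IN={d, e, f}  OUT={a, d, e, f}
  B2:  IN={a, e, f}  OUT={d, e, f}
  B3:  IN={d, f}  OUT={}

Merge at B2: OUT[B2] = IN[B0] ⊔ IN[B3] = {d, e, f}
Applying B2's transfer function to that OUT value gives IN[B2] (row B2 above).

Answer: {a, e, f}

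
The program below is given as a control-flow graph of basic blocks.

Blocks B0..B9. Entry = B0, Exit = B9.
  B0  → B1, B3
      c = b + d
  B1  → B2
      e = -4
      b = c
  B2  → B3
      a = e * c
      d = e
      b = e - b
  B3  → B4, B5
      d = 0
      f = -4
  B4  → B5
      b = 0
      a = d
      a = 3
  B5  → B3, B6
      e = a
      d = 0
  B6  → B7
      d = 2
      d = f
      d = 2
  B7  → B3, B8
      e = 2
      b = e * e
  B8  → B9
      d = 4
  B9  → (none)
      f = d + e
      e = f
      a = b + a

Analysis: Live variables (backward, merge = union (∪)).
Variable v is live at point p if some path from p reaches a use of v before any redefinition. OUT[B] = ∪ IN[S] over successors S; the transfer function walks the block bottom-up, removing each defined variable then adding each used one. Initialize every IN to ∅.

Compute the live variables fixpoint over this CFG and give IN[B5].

Answer: {a, f}

Derivation:
Per-block solution:
  B0:  IN={a, b, d}  OUT={a, c}
  B1:  IN={c}  OUT={b, c, e}
  B2:  IN={b, c, e}  OUT={a}
  B3:  IN={a}  OUT={a, d, f}
  B4:  IN={d, f}  OUT={a, f}
  B5:  IN={a, f}  OUT={a, f}
  B6:  IN={a, f}  OUT={a}
  B7:  IN={a}  OUT={a, b, e}
  B8:  IN={a, b, e}  OUT={a, b, d, e}
  B9:  IN={a, b, d, e}  OUT={}

Merge at B5: OUT[B5] = IN[B3] ⊔ IN[B6] = {a, f}
Applying B5's transfer function to that OUT value gives IN[B5] (row B5 above).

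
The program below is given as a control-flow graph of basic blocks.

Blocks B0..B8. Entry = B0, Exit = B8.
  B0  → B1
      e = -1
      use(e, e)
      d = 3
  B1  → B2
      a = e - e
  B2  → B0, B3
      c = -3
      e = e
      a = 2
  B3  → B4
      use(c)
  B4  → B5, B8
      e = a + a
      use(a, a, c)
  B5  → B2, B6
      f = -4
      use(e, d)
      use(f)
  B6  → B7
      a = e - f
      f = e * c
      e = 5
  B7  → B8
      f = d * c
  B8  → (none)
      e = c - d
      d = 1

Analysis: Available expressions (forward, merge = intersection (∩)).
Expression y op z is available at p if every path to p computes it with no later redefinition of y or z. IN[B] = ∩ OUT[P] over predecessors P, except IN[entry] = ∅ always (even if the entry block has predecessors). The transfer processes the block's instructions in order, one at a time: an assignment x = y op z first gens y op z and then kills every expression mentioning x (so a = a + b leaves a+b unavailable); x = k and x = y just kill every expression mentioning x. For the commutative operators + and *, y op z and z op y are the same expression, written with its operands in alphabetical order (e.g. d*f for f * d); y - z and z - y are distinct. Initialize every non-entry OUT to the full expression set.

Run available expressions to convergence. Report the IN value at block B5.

Converged values:
  B0:  IN={}  OUT={}
  B1:  IN={}  OUT={e-e}
  B2:  IN={}  OUT={}
  B3:  IN={}  OUT={}
  B4:  IN={}  OUT={a+a}
  B5:  IN={a+a}  OUT={a+a}
  B6:  IN={a+a}  OUT={}
  B7:  IN={}  OUT={c*d}
  B8:  IN={}  OUT={}

Merge at B5: IN[B5] = OUT[B4] = {a+a}

Answer: {a+a}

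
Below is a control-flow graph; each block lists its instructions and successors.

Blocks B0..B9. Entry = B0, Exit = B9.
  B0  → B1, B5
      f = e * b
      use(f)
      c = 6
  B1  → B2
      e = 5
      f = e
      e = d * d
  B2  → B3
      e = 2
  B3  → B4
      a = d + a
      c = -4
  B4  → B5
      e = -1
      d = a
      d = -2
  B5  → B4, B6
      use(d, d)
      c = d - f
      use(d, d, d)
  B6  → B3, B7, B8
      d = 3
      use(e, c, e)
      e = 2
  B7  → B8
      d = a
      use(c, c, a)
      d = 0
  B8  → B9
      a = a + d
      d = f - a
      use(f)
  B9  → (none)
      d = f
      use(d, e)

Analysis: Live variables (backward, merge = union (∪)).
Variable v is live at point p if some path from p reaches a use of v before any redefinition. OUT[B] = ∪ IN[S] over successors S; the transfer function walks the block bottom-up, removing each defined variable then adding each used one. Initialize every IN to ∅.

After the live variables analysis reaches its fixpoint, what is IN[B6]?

Converged values:
  B0:   IN={a, b, d, e}   OUT={a, d, e, f}
  B1:   IN={a, d}   OUT={a, d, f}
  B2:   IN={a, d, f}   OUT={a, d, f}
  B3:   IN={a, d, f}   OUT={a, f}
  B4:   IN={a, f}   OUT={a, d, e, f}
  B5:   IN={a, d, e, f}   OUT={a, c, e, f}
  B6:   IN={a, c, e, f}   OUT={a, c, d, e, f}
  B7:   IN={a, c, e, f}   OUT={a, d, e, f}
  B8:   IN={a, d, e, f}   OUT={e, f}
  B9:   IN={e, f}   OUT={}

Merge at B6: OUT[B6] = IN[B3] ⊔ IN[B7] ⊔ IN[B8] = {a, c, d, e, f}
Applying B6's transfer function to that OUT value gives IN[B6] (row B6 above).

Answer: {a, c, e, f}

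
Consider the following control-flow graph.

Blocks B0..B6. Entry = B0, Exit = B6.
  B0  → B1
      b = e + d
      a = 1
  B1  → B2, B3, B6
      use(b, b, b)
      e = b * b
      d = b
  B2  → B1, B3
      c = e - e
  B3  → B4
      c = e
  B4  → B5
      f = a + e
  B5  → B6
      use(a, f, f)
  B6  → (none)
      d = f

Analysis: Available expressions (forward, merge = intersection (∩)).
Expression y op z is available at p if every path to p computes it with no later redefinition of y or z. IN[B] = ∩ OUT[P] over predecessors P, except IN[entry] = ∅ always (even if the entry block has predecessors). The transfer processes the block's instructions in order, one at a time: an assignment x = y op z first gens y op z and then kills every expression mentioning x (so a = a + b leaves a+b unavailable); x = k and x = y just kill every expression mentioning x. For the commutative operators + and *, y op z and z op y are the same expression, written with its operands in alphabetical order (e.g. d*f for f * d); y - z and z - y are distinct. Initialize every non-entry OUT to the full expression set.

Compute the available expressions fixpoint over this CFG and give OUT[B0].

Per-block solution:
  B0:   IN={}   OUT={d+e}
  B1:   IN={}   OUT={b*b}
  B2:   IN={b*b}   OUT={b*b, e-e}
  B3:   IN={b*b}   OUT={b*b}
  B4:   IN={b*b}   OUT={a+e, b*b}
  B5:   IN={a+e, b*b}   OUT={a+e, b*b}
  B6:   IN={b*b}   OUT={b*b}

B0 is the boundary node: IN[B0] = {}
Applying B0's transfer function to that IN value gives OUT[B0] (row B0 above).

Answer: {d+e}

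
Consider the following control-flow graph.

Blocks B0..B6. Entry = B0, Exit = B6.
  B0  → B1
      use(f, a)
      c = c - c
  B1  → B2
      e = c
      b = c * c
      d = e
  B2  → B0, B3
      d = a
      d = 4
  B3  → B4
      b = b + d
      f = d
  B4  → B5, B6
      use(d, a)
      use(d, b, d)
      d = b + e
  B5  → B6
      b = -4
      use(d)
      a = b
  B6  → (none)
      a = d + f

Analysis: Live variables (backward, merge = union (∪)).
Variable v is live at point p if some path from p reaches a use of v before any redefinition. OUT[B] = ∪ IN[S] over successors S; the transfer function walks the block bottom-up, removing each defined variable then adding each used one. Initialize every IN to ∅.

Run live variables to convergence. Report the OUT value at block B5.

Answer: {d, f}

Derivation:
Per-block solution:
  B0: | IN={a, c, f} | OUT={a, c, f}
  B1: | IN={a, c, f} | OUT={a, b, c, e, f}
  B2: | IN={a, b, c, e, f} | OUT={a, b, c, d, e, f}
  B3: | IN={a, b, d, e} | OUT={a, b, d, e, f}
  B4: | IN={a, b, d, e, f} | OUT={d, f}
  B5: | IN={d, f} | OUT={d, f}
  B6: | IN={d, f} | OUT={}

Merge at B5: OUT[B5] = IN[B6] = {d, f}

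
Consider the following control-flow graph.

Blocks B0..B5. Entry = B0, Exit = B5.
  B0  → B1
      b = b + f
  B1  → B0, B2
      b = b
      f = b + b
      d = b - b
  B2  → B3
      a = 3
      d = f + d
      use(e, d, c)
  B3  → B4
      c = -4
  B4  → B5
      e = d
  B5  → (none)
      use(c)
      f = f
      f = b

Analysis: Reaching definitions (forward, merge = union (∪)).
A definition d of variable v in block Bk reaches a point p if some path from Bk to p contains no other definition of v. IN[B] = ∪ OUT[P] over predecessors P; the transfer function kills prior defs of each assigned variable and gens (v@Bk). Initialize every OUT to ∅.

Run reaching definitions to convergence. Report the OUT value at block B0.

Answer: {b@B0, d@B1, f@B1}

Working:
Per-block solution:
  B0:   IN={b@B1, d@B1, f@B1}   OUT={b@B0, d@B1, f@B1}
  B1:   IN={b@B0, d@B1, f@B1}   OUT={b@B1, d@B1, f@B1}
  B2:   IN={b@B1, d@B1, f@B1}   OUT={a@B2, b@B1, d@B2, f@B1}
  B3:   IN={a@B2, b@B1, d@B2, f@B1}   OUT={a@B2, b@B1, c@B3, d@B2, f@B1}
  B4:   IN={a@B2, b@B1, c@B3, d@B2, f@B1}   OUT={a@B2, b@B1, c@B3, d@B2, e@B4, f@B1}
  B5:   IN={a@B2, b@B1, c@B3, d@B2, e@B4, f@B1}   OUT={a@B2, b@B1, c@B3, d@B2, e@B4, f@B5}

Merge at B0 (entry node, so the boundary value {} is joined with the incoming edge(s)): IN[B0] = {} ⊔ OUT[B1] = {b@B1, d@B1, f@B1}
Applying B0's transfer function to that IN value gives OUT[B0] (row B0 above).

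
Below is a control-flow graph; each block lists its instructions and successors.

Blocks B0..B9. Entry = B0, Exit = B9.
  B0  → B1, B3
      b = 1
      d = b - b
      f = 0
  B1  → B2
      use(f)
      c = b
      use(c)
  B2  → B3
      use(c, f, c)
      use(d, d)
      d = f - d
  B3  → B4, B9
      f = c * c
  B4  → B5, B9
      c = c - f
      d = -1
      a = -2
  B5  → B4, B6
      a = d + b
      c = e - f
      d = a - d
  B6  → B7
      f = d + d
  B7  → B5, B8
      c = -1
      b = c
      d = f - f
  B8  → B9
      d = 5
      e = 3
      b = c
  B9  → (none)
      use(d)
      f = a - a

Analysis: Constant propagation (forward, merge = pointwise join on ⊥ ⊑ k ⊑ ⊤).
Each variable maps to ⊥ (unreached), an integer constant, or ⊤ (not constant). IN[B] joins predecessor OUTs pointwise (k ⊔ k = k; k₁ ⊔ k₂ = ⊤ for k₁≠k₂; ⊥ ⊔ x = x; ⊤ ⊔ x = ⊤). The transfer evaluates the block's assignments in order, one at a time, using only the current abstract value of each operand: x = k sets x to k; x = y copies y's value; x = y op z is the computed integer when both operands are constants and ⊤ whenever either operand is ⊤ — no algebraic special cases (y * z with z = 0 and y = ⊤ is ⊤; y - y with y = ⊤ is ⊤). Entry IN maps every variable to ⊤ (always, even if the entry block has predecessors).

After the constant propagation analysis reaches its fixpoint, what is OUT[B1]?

Answer: {a: ⊤, b: 1, c: 1, d: 0, e: ⊤, f: 0}

Working:
Per-block solution:
  B0: | IN=(all ⊤) | OUT={b:1, d:0, f:0; rest ⊤}
  B1: | IN={b:1, d:0, f:0; rest ⊤} | OUT={b:1, c:1, d:0, f:0; rest ⊤}
  B2: | IN={b:1, c:1, d:0, f:0; rest ⊤} | OUT={b:1, c:1, d:0, f:0; rest ⊤}
  B3: | IN={b:1, d:0, f:0; rest ⊤} | OUT={b:1, d:0; rest ⊤}
  B4: | IN=(all ⊤) | OUT={a:-2, d:-1; rest ⊤}
  B5: | IN=(all ⊤) | OUT=(all ⊤)
  B6: | IN=(all ⊤) | OUT=(all ⊤)
  B7: | IN=(all ⊤) | OUT={b:-1, c:-1; rest ⊤}
  B8: | IN={b:-1, c:-1; rest ⊤} | OUT={b:-1, c:-1, d:5, e:3; rest ⊤}
  B9: | IN=(all ⊤) | OUT=(all ⊤)

Merge at B1: IN[B1] = OUT[B0] = {a: ⊤, b: 1, c: ⊤, d: 0, e: ⊤, f: 0}
Applying B1's transfer function to that IN value gives OUT[B1] (row B1 above).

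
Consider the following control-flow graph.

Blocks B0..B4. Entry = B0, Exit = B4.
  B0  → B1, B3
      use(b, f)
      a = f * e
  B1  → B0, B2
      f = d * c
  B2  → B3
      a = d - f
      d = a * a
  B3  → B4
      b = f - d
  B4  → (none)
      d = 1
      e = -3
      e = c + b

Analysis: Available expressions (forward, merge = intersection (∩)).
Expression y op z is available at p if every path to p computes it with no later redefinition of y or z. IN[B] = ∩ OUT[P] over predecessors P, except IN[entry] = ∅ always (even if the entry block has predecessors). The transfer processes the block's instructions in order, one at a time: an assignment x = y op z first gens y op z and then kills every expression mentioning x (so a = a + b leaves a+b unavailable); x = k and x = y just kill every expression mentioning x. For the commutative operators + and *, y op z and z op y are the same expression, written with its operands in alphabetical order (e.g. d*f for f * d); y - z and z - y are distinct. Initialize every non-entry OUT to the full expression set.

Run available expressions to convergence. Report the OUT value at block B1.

Answer: {c*d}

Derivation:
Per-block solution:
  B0: | IN={} | OUT={e*f}
  B1: | IN={e*f} | OUT={c*d}
  B2: | IN={c*d} | OUT={a*a}
  B3: | IN={} | OUT={f-d}
  B4: | IN={f-d} | OUT={b+c}

Merge at B1: IN[B1] = OUT[B0] = {e*f}
Applying B1's transfer function to that IN value gives OUT[B1] (row B1 above).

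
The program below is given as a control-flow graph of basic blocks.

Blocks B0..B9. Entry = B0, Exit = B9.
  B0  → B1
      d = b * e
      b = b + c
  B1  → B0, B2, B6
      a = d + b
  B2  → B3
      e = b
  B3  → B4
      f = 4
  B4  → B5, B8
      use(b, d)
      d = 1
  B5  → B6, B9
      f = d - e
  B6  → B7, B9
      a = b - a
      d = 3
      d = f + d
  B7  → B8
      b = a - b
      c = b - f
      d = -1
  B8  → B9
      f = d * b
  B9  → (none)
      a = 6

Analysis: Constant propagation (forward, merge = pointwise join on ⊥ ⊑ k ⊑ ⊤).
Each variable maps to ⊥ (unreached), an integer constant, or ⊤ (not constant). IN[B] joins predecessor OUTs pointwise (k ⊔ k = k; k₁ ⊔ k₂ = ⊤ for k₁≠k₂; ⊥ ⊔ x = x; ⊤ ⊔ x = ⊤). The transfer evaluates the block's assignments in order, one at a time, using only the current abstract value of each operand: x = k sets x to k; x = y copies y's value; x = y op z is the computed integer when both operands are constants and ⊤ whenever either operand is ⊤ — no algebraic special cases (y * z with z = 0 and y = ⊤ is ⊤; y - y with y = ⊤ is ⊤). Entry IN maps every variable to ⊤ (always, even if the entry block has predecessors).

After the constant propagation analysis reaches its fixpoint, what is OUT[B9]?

Converged values:
  B0: | IN=(all ⊤) | OUT=(all ⊤)
  B1: | IN=(all ⊤) | OUT=(all ⊤)
  B2: | IN=(all ⊤) | OUT=(all ⊤)
  B3: | IN=(all ⊤) | OUT={f:4; rest ⊤}
  B4: | IN={f:4; rest ⊤} | OUT={d:1, f:4; rest ⊤}
  B5: | IN={d:1, f:4; rest ⊤} | OUT={d:1; rest ⊤}
  B6: | IN=(all ⊤) | OUT=(all ⊤)
  B7: | IN=(all ⊤) | OUT={d:-1; rest ⊤}
  B8: | IN=(all ⊤) | OUT=(all ⊤)
  B9: | IN=(all ⊤) | OUT={a:6; rest ⊤}

Merge at B9: IN[B9] = OUT[B5] ⊔ OUT[B6] ⊔ OUT[B8] = {a: ⊤, b: ⊤, c: ⊤, d: ⊤, e: ⊤, f: ⊤}
Applying B9's transfer function to that IN value gives OUT[B9] (row B9 above).

Answer: {a: 6, b: ⊤, c: ⊤, d: ⊤, e: ⊤, f: ⊤}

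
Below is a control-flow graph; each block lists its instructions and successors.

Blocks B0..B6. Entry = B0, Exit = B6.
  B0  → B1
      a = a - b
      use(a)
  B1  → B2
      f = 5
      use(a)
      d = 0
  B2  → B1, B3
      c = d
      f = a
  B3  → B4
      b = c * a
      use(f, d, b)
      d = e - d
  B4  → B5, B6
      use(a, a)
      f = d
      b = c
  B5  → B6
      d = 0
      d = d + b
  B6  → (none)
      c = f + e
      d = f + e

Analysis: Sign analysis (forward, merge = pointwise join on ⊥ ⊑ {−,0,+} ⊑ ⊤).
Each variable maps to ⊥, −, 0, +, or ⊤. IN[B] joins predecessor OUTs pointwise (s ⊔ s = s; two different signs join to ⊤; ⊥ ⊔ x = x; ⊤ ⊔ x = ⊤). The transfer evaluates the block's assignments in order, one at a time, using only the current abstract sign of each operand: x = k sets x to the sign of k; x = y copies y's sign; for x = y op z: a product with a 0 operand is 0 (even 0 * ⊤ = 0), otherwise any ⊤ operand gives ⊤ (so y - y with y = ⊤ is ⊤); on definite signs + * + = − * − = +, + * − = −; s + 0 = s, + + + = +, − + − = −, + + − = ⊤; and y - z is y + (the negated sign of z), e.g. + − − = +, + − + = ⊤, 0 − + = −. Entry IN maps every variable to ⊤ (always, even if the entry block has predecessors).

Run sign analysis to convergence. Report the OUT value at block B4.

Answer: {a: ⊤, b: 0, c: 0, d: ⊤, e: ⊤, f: ⊤}

Working:
Fixpoint table:
  B0: | IN=(all ⊤) | OUT=(all ⊤)
  B1: | IN=(all ⊤) | OUT={d:0, f:+; rest ⊤}
  B2: | IN={d:0, f:+; rest ⊤} | OUT={c:0, d:0; rest ⊤}
  B3: | IN={c:0, d:0; rest ⊤} | OUT={b:0, c:0; rest ⊤}
  B4: | IN={b:0, c:0; rest ⊤} | OUT={b:0, c:0; rest ⊤}
  B5: | IN={b:0, c:0; rest ⊤} | OUT={b:0, c:0, d:0; rest ⊤}
  B6: | IN={b:0, c:0; rest ⊤} | OUT={b:0; rest ⊤}

Merge at B4: IN[B4] = OUT[B3] = {a: ⊤, b: 0, c: 0, d: ⊤, e: ⊤, f: ⊤}
Applying B4's transfer function to that IN value gives OUT[B4] (row B4 above).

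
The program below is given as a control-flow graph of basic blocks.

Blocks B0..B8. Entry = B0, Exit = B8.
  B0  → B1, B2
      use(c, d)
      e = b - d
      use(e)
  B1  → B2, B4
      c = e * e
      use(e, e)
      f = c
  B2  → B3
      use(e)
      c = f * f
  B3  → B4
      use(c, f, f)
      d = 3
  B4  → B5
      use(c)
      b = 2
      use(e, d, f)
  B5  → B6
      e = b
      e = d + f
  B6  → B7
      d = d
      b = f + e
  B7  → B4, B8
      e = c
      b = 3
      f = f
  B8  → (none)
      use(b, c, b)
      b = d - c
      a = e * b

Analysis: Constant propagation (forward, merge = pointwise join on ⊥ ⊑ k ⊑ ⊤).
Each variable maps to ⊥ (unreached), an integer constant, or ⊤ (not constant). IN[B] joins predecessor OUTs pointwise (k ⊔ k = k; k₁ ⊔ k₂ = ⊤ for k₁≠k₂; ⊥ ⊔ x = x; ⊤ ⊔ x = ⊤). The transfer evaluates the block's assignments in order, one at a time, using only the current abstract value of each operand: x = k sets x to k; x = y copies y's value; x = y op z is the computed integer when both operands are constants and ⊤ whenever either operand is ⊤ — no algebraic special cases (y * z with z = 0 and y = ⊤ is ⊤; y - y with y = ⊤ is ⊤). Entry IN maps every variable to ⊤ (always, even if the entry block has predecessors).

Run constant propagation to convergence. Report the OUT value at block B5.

Converged values:
  B0:   IN=(all ⊤)   OUT=(all ⊤)
  B1:   IN=(all ⊤)   OUT=(all ⊤)
  B2:   IN=(all ⊤)   OUT=(all ⊤)
  B3:   IN=(all ⊤)   OUT={d:3; rest ⊤}
  B4:   IN=(all ⊤)   OUT={b:2; rest ⊤}
  B5:   IN={b:2; rest ⊤}   OUT={b:2; rest ⊤}
  B6:   IN={b:2; rest ⊤}   OUT=(all ⊤)
  B7:   IN=(all ⊤)   OUT={b:3; rest ⊤}
  B8:   IN={b:3; rest ⊤}   OUT=(all ⊤)

Merge at B5: IN[B5] = OUT[B4] = {a: ⊤, b: 2, c: ⊤, d: ⊤, e: ⊤, f: ⊤}
Applying B5's transfer function to that IN value gives OUT[B5] (row B5 above).

Answer: {a: ⊤, b: 2, c: ⊤, d: ⊤, e: ⊤, f: ⊤}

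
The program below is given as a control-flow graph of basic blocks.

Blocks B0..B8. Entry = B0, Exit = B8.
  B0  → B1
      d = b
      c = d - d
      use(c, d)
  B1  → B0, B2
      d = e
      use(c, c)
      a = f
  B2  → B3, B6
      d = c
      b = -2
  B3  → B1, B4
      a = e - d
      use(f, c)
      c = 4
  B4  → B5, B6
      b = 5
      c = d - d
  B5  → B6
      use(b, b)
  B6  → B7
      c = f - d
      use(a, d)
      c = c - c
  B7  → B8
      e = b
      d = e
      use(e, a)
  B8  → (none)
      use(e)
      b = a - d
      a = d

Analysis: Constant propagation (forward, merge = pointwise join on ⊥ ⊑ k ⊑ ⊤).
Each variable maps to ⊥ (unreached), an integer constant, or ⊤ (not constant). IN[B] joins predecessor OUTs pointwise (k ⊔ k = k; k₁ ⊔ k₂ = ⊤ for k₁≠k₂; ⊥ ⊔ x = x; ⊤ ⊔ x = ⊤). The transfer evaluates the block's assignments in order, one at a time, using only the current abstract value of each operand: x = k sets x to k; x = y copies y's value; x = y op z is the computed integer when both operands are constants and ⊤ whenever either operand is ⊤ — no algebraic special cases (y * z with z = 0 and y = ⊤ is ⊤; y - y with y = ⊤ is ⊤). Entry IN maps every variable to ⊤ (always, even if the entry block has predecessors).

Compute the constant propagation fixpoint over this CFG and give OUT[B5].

Answer: {a: ⊤, b: 5, c: ⊤, d: ⊤, e: ⊤, f: ⊤}

Working:
Per-block solution:
  B0: | IN=(all ⊤) | OUT=(all ⊤)
  B1: | IN=(all ⊤) | OUT=(all ⊤)
  B2: | IN=(all ⊤) | OUT={b:-2; rest ⊤}
  B3: | IN={b:-2; rest ⊤} | OUT={b:-2, c:4; rest ⊤}
  B4: | IN={b:-2, c:4; rest ⊤} | OUT={b:5; rest ⊤}
  B5: | IN={b:5; rest ⊤} | OUT={b:5; rest ⊤}
  B6: | IN=(all ⊤) | OUT=(all ⊤)
  B7: | IN=(all ⊤) | OUT=(all ⊤)
  B8: | IN=(all ⊤) | OUT=(all ⊤)

Merge at B5: IN[B5] = OUT[B4] = {a: ⊤, b: 5, c: ⊤, d: ⊤, e: ⊤, f: ⊤}
Applying B5's transfer function to that IN value gives OUT[B5] (row B5 above).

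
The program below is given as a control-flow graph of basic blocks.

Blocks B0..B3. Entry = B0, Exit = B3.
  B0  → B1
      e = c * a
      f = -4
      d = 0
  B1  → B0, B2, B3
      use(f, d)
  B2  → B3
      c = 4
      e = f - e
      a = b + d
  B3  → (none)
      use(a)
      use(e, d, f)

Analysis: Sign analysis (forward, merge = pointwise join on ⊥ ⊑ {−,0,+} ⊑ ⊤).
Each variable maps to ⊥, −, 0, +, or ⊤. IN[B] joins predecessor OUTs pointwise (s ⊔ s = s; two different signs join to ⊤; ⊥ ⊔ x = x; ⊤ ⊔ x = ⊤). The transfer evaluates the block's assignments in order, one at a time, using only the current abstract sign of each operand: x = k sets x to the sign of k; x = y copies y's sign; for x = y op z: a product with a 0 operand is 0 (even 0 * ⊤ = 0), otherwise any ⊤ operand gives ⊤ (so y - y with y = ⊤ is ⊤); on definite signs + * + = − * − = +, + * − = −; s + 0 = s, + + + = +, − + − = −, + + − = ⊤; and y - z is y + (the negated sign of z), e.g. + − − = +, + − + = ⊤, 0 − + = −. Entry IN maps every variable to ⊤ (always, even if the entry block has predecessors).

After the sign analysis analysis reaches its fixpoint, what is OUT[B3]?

Per-block solution:
  B0:  IN=(all ⊤)  OUT={d:0, f:-; rest ⊤}
  B1:  IN={d:0, f:-; rest ⊤}  OUT={d:0, f:-; rest ⊤}
  B2:  IN={d:0, f:-; rest ⊤}  OUT={c:+, d:0, f:-; rest ⊤}
  B3:  IN={d:0, f:-; rest ⊤}  OUT={d:0, f:-; rest ⊤}

Merge at B3: IN[B3] = OUT[B1] ⊔ OUT[B2] = {a: ⊤, b: ⊤, c: ⊤, d: 0, e: ⊤, f: -}
Applying B3's transfer function to that IN value gives OUT[B3] (row B3 above).

Answer: {a: ⊤, b: ⊤, c: ⊤, d: 0, e: ⊤, f: -}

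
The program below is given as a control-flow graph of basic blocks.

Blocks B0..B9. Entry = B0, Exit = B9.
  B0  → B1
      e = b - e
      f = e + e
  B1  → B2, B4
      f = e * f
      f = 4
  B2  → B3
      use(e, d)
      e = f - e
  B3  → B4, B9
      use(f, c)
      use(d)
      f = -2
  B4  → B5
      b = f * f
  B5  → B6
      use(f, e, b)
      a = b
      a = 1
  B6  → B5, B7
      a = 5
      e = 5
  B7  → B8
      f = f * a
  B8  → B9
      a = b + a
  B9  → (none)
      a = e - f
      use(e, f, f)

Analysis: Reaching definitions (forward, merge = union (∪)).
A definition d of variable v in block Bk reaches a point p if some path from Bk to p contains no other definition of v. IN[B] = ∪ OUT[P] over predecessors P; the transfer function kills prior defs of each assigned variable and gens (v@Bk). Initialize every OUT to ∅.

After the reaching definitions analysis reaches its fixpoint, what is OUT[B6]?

Fixpoint table:
  B0:  IN={}  OUT={e@B0, f@B0}
  B1:  IN={e@B0, f@B0}  OUT={e@B0, f@B1}
  B2:  IN={e@B0, f@B1}  OUT={e@B2, f@B1}
  B3:  IN={e@B2, f@B1}  OUT={e@B2, f@B3}
  B4:  IN={e@B0, e@B2, f@B1, f@B3}  OUT={b@B4, e@B0, e@B2, f@B1, f@B3}
  B5:  IN={a@B6, b@B4, e@B0, e@B2, e@B6, f@B1, f@B3}  OUT={a@B5, b@B4, e@B0, e@B2, e@B6, f@B1, f@B3}
  B6:  IN={a@B5, b@B4, e@B0, e@B2, e@B6, f@B1, f@B3}  OUT={a@B6, b@B4, e@B6, f@B1, f@B3}
  B7:  IN={a@B6, b@B4, e@B6, f@B1, f@B3}  OUT={a@B6, b@B4, e@B6, f@B7}
  B8:  IN={a@B6, b@B4, e@B6, f@B7}  OUT={a@B8, b@B4, e@B6, f@B7}
  B9:  IN={a@B8, b@B4, e@B2, e@B6, f@B3, f@B7}  OUT={a@B9, b@B4, e@B2, e@B6, f@B3, f@B7}

Merge at B6: IN[B6] = OUT[B5] = {a@B5, b@B4, e@B0, e@B2, e@B6, f@B1, f@B3}
Applying B6's transfer function to that IN value gives OUT[B6] (row B6 above).

Answer: {a@B6, b@B4, e@B6, f@B1, f@B3}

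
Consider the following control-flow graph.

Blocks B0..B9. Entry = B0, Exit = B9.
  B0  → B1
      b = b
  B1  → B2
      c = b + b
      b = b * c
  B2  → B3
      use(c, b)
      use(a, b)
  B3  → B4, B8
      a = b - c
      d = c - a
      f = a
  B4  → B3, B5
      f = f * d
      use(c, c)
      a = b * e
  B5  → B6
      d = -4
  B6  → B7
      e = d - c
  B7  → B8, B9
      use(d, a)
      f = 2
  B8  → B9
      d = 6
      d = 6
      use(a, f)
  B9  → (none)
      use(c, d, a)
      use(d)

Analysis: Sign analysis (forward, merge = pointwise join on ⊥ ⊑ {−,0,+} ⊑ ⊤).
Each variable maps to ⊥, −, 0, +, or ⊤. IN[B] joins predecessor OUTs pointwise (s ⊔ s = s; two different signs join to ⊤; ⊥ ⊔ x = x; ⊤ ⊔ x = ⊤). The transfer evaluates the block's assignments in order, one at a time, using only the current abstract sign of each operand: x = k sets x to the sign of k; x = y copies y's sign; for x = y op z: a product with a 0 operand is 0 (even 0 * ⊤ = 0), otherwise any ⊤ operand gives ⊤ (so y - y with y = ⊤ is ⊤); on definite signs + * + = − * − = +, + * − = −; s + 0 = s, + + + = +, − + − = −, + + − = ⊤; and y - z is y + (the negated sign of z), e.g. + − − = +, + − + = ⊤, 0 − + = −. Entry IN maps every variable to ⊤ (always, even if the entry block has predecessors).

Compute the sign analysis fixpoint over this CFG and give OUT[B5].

Answer: {a: ⊤, b: ⊤, c: ⊤, d: -, e: ⊤, f: ⊤}

Trace:
Fixpoint table:
  B0:   IN=(all ⊤)   OUT=(all ⊤)
  B1:   IN=(all ⊤)   OUT=(all ⊤)
  B2:   IN=(all ⊤)   OUT=(all ⊤)
  B3:   IN=(all ⊤)   OUT=(all ⊤)
  B4:   IN=(all ⊤)   OUT=(all ⊤)
  B5:   IN=(all ⊤)   OUT={d:-; rest ⊤}
  B6:   IN={d:-; rest ⊤}   OUT={d:-; rest ⊤}
  B7:   IN={d:-; rest ⊤}   OUT={d:-, f:+; rest ⊤}
  B8:   IN=(all ⊤)   OUT={d:+; rest ⊤}
  B9:   IN=(all ⊤)   OUT=(all ⊤)

Merge at B5: IN[B5] = OUT[B4] = {a: ⊤, b: ⊤, c: ⊤, d: ⊤, e: ⊤, f: ⊤}
Applying B5's transfer function to that IN value gives OUT[B5] (row B5 above).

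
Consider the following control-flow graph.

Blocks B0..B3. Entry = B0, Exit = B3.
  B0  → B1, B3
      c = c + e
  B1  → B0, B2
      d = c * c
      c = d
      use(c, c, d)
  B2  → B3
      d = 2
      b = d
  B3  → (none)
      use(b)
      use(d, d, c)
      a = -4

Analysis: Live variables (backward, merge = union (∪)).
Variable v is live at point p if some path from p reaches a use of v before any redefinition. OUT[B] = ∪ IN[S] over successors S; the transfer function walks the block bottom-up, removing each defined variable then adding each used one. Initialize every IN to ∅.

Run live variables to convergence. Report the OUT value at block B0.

Converged values:
  B0:  IN={b, c, d, e}  OUT={b, c, d, e}
  B1:  IN={b, c, e}  OUT={b, c, d, e}
  B2:  IN={c}  OUT={b, c, d}
  B3:  IN={b, c, d}  OUT={}

Merge at B0: OUT[B0] = IN[B1] ⊔ IN[B3] = {b, c, d, e}

Answer: {b, c, d, e}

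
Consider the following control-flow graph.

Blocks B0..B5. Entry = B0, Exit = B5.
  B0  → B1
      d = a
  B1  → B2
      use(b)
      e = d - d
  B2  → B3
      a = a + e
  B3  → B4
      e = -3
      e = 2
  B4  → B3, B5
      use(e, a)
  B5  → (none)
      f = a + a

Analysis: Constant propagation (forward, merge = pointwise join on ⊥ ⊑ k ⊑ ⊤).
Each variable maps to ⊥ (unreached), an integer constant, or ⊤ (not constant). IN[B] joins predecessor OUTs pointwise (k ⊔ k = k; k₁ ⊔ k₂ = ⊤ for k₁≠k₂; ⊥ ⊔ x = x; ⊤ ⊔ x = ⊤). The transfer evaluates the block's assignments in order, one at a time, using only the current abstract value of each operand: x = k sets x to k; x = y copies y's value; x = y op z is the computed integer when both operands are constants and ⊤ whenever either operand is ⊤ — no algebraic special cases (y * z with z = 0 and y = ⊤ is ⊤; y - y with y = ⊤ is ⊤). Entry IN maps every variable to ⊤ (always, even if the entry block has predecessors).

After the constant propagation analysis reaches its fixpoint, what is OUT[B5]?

Answer: {a: ⊤, b: ⊤, c: ⊤, d: ⊤, e: 2, f: ⊤}

Working:
Converged values:
  B0:   IN=(all ⊤)   OUT=(all ⊤)
  B1:   IN=(all ⊤)   OUT=(all ⊤)
  B2:   IN=(all ⊤)   OUT=(all ⊤)
  B3:   IN=(all ⊤)   OUT={e:2; rest ⊤}
  B4:   IN={e:2; rest ⊤}   OUT={e:2; rest ⊤}
  B5:   IN={e:2; rest ⊤}   OUT={e:2; rest ⊤}

Merge at B5: IN[B5] = OUT[B4] = {a: ⊤, b: ⊤, c: ⊤, d: ⊤, e: 2, f: ⊤}
Applying B5's transfer function to that IN value gives OUT[B5] (row B5 above).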